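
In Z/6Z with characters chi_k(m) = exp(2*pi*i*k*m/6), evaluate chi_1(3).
chi_1(3) = zeta_6^3 = -1

Derivation: chi_1(3) = zeta_6^(1*3) = zeta_6^3. Since zeta_6^6 = 1, this equals zeta_6^3 = exp(2*pi*i*3/6) = -1.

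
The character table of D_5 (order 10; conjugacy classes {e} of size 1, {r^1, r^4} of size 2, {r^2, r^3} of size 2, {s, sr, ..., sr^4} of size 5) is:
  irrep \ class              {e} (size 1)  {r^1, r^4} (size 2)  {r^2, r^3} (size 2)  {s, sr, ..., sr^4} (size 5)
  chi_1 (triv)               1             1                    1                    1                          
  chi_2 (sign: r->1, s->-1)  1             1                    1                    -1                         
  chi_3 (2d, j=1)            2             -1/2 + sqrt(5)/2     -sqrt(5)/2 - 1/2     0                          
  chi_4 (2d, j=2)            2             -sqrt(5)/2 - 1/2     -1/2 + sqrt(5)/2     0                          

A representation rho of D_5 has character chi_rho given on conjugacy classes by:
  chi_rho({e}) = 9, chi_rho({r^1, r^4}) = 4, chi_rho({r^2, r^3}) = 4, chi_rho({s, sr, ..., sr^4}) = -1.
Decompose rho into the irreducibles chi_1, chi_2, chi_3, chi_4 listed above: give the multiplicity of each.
Multiplicities: chi_1: 2, chi_2: 3, chi_3: 1, chi_4: 1.

Solution. Use <chi_rho, chi> = (1/|G|) sum_C |C| * chi_rho(C) * conj(chi(C)) with |G| = 10 for each irreducible chi in the table:
  <chi_rho, chi_1> = (1/10)[1*(9)*conj(1) + 2*(4)*conj(1) + 2*(4)*conj(1) + 5*(-1)*conj(1)]
      = (1/10)[(9) + (8) + (8) + (-5)] = 20/10 = 2
  <chi_rho, chi_2> = (1/10)[1*(9)*conj(1) + 2*(4)*conj(1) + 2*(4)*conj(1) + 5*(-1)*conj(-1)]
      = (1/10)[(9) + (8) + (8) + (5)] = 30/10 = 3
  <chi_rho, chi_3> = (1/10)[1*(9)*conj(2) + 2*(4)*conj(-1/2 + sqrt(5)/2) + 2*(4)*conj(-sqrt(5)/2 - 1/2) + 5*(-1)*conj(0)]
      = (1/10)[(18) + (-4 + 4*sqrt(5)) + (-4*sqrt(5) - 4) + (0)] = 10/10 = 1
  <chi_rho, chi_4> = (1/10)[1*(9)*conj(2) + 2*(4)*conj(-sqrt(5)/2 - 1/2) + 2*(4)*conj(-1/2 + sqrt(5)/2) + 5*(-1)*conj(0)]
      = (1/10)[(18) + (-4*sqrt(5) - 4) + (-4 + 4*sqrt(5)) + (0)] = 10/10 = 1
Dimension check: dim(rho) = sum (mult * dim) = 2*1 + 3*1 + 1*2 + 1*2 = 9 = chi_rho(e) = 9.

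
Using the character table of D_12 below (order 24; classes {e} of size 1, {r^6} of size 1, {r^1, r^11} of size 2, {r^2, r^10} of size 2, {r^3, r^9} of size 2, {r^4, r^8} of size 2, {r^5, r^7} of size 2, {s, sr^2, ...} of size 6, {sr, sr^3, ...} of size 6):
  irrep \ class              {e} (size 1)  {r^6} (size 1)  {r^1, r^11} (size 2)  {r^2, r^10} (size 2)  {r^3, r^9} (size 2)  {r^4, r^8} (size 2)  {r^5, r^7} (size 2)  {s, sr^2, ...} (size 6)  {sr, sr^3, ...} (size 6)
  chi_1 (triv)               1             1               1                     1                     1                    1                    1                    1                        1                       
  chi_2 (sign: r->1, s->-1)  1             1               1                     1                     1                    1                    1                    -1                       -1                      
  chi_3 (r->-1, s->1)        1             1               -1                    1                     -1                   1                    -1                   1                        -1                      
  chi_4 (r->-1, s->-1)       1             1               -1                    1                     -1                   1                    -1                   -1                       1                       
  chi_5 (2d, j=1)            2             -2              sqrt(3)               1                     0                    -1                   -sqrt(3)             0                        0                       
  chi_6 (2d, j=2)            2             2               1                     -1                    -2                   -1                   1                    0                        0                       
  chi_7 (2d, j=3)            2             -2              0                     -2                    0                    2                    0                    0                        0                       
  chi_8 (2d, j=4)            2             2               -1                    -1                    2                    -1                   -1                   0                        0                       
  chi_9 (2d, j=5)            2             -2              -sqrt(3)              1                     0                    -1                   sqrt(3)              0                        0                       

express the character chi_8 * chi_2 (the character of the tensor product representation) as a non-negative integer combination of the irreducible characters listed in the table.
chi_8 tensor chi_2 = chi_8 (all other irreducibles have multiplicity 0).

Explanation: The character of a tensor product is the pointwise product (chi_8 * chi_2)(C) = chi_8(C) * chi_2(C):
  {e}: (2)*(1), {r^6}: (2)*(1), {r^1, r^11}: (-1)*(1), {r^2, r^10}: (-1)*(1), {r^3, r^9}: (2)*(1), {r^4, r^8}: (-1)*(1), {r^5, r^7}: (-1)*(1), {s, sr^2, ...}: (0)*(-1), {sr, sr^3, ...}: (0)*(-1)
so (chi_8 * chi_2) takes values
  {e} -> 2, {r^6} -> 2, {r^1, r^11} -> -1, {r^2, r^10} -> -1, {r^3, r^9} -> 2, {r^4, r^8} -> -1, {r^5, r^7} -> -1, {s, sr^2, ...} -> 0, {sr, sr^3, ...} -> 0.
Now take the inner product of this character with each irreducible chi from the table, <chi_8*chi_2, chi> = (1/24) sum_C |C| (chi_8*chi_2)(C) conj(chi(C)):
  <chi_8*chi_2, chi_1> = (1/24)[1*(2)*conj(1) + 1*(2)*conj(1) + 2*(-1)*conj(1) + 2*(-1)*conj(1) + 2*(2)*conj(1) + 2*(-1)*conj(1) + 2*(-1)*conj(1) + 6*(0)*conj(1) + 6*(0)*conj(1)]
      = (1/24)[(2) + (2) + (-2) + (-2) + (4) + (-2) + (-2) + (0) + (0)] = 0/24 = 0
  <chi_8*chi_2, chi_2> = (1/24)[1*(2)*conj(1) + 1*(2)*conj(1) + 2*(-1)*conj(1) + 2*(-1)*conj(1) + 2*(2)*conj(1) + 2*(-1)*conj(1) + 2*(-1)*conj(1) + 6*(0)*conj(-1) + 6*(0)*conj(-1)]
      = (1/24)[(2) + (2) + (-2) + (-2) + (4) + (-2) + (-2) + (0) + (0)] = 0/24 = 0
  <chi_8*chi_2, chi_3> = (1/24)[1*(2)*conj(1) + 1*(2)*conj(1) + 2*(-1)*conj(-1) + 2*(-1)*conj(1) + 2*(2)*conj(-1) + 2*(-1)*conj(1) + 2*(-1)*conj(-1) + 6*(0)*conj(1) + 6*(0)*conj(-1)]
      = (1/24)[(2) + (2) + (2) + (-2) + (-4) + (-2) + (2) + (0) + (0)] = 0/24 = 0
  <chi_8*chi_2, chi_4> = (1/24)[1*(2)*conj(1) + 1*(2)*conj(1) + 2*(-1)*conj(-1) + 2*(-1)*conj(1) + 2*(2)*conj(-1) + 2*(-1)*conj(1) + 2*(-1)*conj(-1) + 6*(0)*conj(-1) + 6*(0)*conj(1)]
      = (1/24)[(2) + (2) + (2) + (-2) + (-4) + (-2) + (2) + (0) + (0)] = 0/24 = 0
  <chi_8*chi_2, chi_5> = (1/24)[1*(2)*conj(2) + 1*(2)*conj(-2) + 2*(-1)*conj(sqrt(3)) + 2*(-1)*conj(1) + 2*(2)*conj(0) + 2*(-1)*conj(-1) + 2*(-1)*conj(-sqrt(3)) + 6*(0)*conj(0) + 6*(0)*conj(0)]
      = (1/24)[(4) + (-4) + (-2*sqrt(3)) + (-2) + (0) + (2) + (2*sqrt(3)) + (0) + (0)] = 0/24 = 0
  <chi_8*chi_2, chi_6> = (1/24)[1*(2)*conj(2) + 1*(2)*conj(2) + 2*(-1)*conj(1) + 2*(-1)*conj(-1) + 2*(2)*conj(-2) + 2*(-1)*conj(-1) + 2*(-1)*conj(1) + 6*(0)*conj(0) + 6*(0)*conj(0)]
      = (1/24)[(4) + (4) + (-2) + (2) + (-8) + (2) + (-2) + (0) + (0)] = 0/24 = 0
  <chi_8*chi_2, chi_7> = (1/24)[1*(2)*conj(2) + 1*(2)*conj(-2) + 2*(-1)*conj(0) + 2*(-1)*conj(-2) + 2*(2)*conj(0) + 2*(-1)*conj(2) + 2*(-1)*conj(0) + 6*(0)*conj(0) + 6*(0)*conj(0)]
      = (1/24)[(4) + (-4) + (0) + (4) + (0) + (-4) + (0) + (0) + (0)] = 0/24 = 0
  <chi_8*chi_2, chi_8> = (1/24)[1*(2)*conj(2) + 1*(2)*conj(2) + 2*(-1)*conj(-1) + 2*(-1)*conj(-1) + 2*(2)*conj(2) + 2*(-1)*conj(-1) + 2*(-1)*conj(-1) + 6*(0)*conj(0) + 6*(0)*conj(0)]
      = (1/24)[(4) + (4) + (2) + (2) + (8) + (2) + (2) + (0) + (0)] = 24/24 = 1
  <chi_8*chi_2, chi_9> = (1/24)[1*(2)*conj(2) + 1*(2)*conj(-2) + 2*(-1)*conj(-sqrt(3)) + 2*(-1)*conj(1) + 2*(2)*conj(0) + 2*(-1)*conj(-1) + 2*(-1)*conj(sqrt(3)) + 6*(0)*conj(0) + 6*(0)*conj(0)]
      = (1/24)[(4) + (-4) + (2*sqrt(3)) + (-2) + (0) + (2) + (-2*sqrt(3)) + (0) + (0)] = 0/24 = 0
Hence the multiplicities are chi_8: 1. Dimension check: dim(chi_8)*dim(chi_2) = 2*1 = 2 and sum (mult * dim) = 1*2 = 2.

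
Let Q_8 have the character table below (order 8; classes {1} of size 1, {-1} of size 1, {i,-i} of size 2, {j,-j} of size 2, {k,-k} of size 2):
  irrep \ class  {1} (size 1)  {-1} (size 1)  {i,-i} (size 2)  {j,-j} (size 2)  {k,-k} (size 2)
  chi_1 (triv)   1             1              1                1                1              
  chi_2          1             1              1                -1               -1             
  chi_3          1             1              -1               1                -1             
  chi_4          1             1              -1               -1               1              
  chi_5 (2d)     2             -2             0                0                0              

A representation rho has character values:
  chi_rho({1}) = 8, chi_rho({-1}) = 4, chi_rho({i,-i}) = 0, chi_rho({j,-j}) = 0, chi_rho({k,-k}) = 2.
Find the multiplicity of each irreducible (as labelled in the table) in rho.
Multiplicities: chi_1: 2, chi_2: 1, chi_3: 1, chi_4: 2, chi_5: 1.

Why: Use <chi_rho, chi> = (1/|G|) sum_C |C| * chi_rho(C) * conj(chi(C)) with |G| = 8 for each irreducible chi in the table:
  <chi_rho, chi_1> = (1/8)[1*(8)*conj(1) + 1*(4)*conj(1) + 2*(0)*conj(1) + 2*(0)*conj(1) + 2*(2)*conj(1)]
      = (1/8)[(8) + (4) + (0) + (0) + (4)] = 16/8 = 2
  <chi_rho, chi_2> = (1/8)[1*(8)*conj(1) + 1*(4)*conj(1) + 2*(0)*conj(1) + 2*(0)*conj(-1) + 2*(2)*conj(-1)]
      = (1/8)[(8) + (4) + (0) + (0) + (-4)] = 8/8 = 1
  <chi_rho, chi_3> = (1/8)[1*(8)*conj(1) + 1*(4)*conj(1) + 2*(0)*conj(-1) + 2*(0)*conj(1) + 2*(2)*conj(-1)]
      = (1/8)[(8) + (4) + (0) + (0) + (-4)] = 8/8 = 1
  <chi_rho, chi_4> = (1/8)[1*(8)*conj(1) + 1*(4)*conj(1) + 2*(0)*conj(-1) + 2*(0)*conj(-1) + 2*(2)*conj(1)]
      = (1/8)[(8) + (4) + (0) + (0) + (4)] = 16/8 = 2
  <chi_rho, chi_5> = (1/8)[1*(8)*conj(2) + 1*(4)*conj(-2) + 2*(0)*conj(0) + 2*(0)*conj(0) + 2*(2)*conj(0)]
      = (1/8)[(16) + (-8) + (0) + (0) + (0)] = 8/8 = 1
Dimension check: dim(rho) = sum (mult * dim) = 2*1 + 1*1 + 1*1 + 2*1 + 1*2 = 8 = chi_rho(e) = 8.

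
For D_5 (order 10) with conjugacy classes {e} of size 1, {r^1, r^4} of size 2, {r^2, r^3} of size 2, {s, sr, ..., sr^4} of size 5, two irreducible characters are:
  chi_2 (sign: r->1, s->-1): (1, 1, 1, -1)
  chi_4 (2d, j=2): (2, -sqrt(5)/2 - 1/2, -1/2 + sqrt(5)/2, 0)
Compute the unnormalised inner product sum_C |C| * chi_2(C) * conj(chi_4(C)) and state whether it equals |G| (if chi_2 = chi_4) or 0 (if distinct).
Sum = 0; so <chi_2, chi_4> = 0 (distinct irreducibles are orthogonal).

Justification: Compute term by term over conjugacy classes (|C| * chi_2(C) * conj(chi_4(C))):
  1*(1)*conj(2) + 2*(1)*conj(-sqrt(5)/2 - 1/2) + 2*(1)*conj(-1/2 + sqrt(5)/2) + 5*(-1)*conj(0)
  = (2) + (-sqrt(5) - 1) + (-1 + sqrt(5)) + (0)
  = 0.
Dividing by |G| = 10 gives 0/10 = 0, matching the row-orthogonality relation <chi_2, chi_4> = [chi_2 = chi_4].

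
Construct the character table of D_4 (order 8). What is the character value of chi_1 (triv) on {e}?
Conjugacy classes: {e} of size 1, {r^2} of size 1, {r^1, r^3} of size 2, {s, sr^2, ...} of size 2, {sr, sr^3, ...} of size 2.
Character table:
  irrep \ class              {e} (size 1)  {r^2} (size 1)  {r^1, r^3} (size 2)  {s, sr^2, ...} (size 2)  {sr, sr^3, ...} (size 2)
  chi_1 (triv)               1             1               1                    1                        1                       
  chi_2 (sign: r->1, s->-1)  1             1               1                    -1                       -1                      
  chi_3 (r->-1, s->1)        1             1               -1                   1                        -1                      
  chi_4 (r->-1, s->-1)       1             1               -1                   -1                       1                       
  chi_5 (2d, j=1)            2             -2              0                    0                        0                       

Spot check: chi_1 (triv) on {e} = 1.

Reasoning: D_4 has order 2*4 = 8 with 5 conjugacy classes, hence 5 irreducibles. Sum of squared dims 1 + 1 + 1 + 1 + 4 = 8 = |G|. Linear characters come from the abelianisation; the 2-dimensional irreps have character r^k -> 2*cos(2*pi*j*k/4), reflections -> 0.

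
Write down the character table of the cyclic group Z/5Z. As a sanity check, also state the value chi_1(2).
Character table of Z/5Z (irreps indexed chi_0,...,chi_4 with chi_k(m) = zeta_5^(k*m), zeta_5 = exp(2*pi*i/5)):
  irrep \ class  {0} (size 1)  {1} (size 1)    {2} (size 1)    {3} (size 1)    {4} (size 1)  
  chi_0          1             1               1               1               1             
  chi_1          1             exp(2*I*pi/5)   exp(4*I*pi/5)   exp(-4*I*pi/5)  exp(-2*I*pi/5)
  chi_2          1             exp(4*I*pi/5)   exp(-2*I*pi/5)  exp(2*I*pi/5)   exp(-4*I*pi/5)
  chi_3          1             exp(-4*I*pi/5)  exp(2*I*pi/5)   exp(-2*I*pi/5)  exp(4*I*pi/5) 
  chi_4          1             exp(-2*I*pi/5)  exp(-4*I*pi/5)  exp(4*I*pi/5)   exp(2*I*pi/5) 

Spot check: chi_1(2) = zeta_5^(1*2) = zeta_5^2 = exp(4*I*pi/5).

Why: Z/5Z is abelian, so all 5 irreducible complex representations are 1-dimensional. They are given by chi_k(m) = zeta_5^(k*m) for k = 0,...,4. Row orthogonality: sum_m chi_k(m) conj(chi_l(m)) = 5 * [k = l].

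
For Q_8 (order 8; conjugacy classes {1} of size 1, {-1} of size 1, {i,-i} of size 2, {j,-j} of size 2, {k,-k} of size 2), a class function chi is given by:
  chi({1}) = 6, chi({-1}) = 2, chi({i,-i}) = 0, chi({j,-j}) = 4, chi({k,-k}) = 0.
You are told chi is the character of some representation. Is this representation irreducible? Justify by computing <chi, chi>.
Not irreducible (reducible): <chi, chi> = 9 > 1.

Argument: <chi, chi> = (1/|G|) sum_C |C| * |chi(C)|^2 = (1/8)[1*|6|^2 + 1*|2|^2 + 2*|0|^2 + 2*|4|^2 + 2*|0|^2]
  = (1/8)[(36) + (4) + (0) + (32) + (0)] = 72/8 = 9.
A character is irreducible iff <chi, chi> = 1, so this representation is reducible.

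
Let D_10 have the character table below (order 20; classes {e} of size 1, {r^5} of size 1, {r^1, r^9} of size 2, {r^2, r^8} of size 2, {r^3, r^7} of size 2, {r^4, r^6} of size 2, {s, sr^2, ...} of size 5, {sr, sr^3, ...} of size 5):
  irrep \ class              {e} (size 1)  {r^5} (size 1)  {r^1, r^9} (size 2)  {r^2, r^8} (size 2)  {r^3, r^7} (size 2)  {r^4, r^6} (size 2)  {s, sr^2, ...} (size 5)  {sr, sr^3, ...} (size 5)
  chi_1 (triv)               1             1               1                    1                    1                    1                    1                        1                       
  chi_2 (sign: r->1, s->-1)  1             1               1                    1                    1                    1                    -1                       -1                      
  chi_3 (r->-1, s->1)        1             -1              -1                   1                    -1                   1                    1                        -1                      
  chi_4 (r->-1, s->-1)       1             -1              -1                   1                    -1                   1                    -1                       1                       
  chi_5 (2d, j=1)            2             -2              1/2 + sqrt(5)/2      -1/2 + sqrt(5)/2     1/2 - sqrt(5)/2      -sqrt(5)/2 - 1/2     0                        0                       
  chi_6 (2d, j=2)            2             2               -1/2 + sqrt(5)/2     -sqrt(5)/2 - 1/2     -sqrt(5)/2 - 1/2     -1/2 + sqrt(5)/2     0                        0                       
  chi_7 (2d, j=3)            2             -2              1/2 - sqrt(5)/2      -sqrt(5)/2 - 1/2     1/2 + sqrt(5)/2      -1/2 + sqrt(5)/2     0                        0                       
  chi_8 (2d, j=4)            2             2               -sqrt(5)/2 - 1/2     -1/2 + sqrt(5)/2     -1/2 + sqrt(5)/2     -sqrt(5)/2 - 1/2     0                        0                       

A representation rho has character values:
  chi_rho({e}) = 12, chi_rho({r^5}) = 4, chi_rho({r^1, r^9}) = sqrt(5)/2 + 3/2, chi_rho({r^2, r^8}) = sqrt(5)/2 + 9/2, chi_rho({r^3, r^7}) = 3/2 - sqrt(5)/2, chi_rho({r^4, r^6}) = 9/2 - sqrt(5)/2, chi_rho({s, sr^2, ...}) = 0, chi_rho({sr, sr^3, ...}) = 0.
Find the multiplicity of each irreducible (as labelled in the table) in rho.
Multiplicities: chi_1: 2, chi_2: 2, chi_3: 1, chi_4: 1, chi_5: 1, chi_6: 1, chi_7: 0, chi_8: 1.

Reasoning: Use <chi_rho, chi> = (1/|G|) sum_C |C| * chi_rho(C) * conj(chi(C)) with |G| = 20 for each irreducible chi in the table:
  <chi_rho, chi_1> = (1/20)[1*(12)*conj(1) + 1*(4)*conj(1) + 2*(sqrt(5)/2 + 3/2)*conj(1) + 2*(sqrt(5)/2 + 9/2)*conj(1) + 2*(3/2 - sqrt(5)/2)*conj(1) + 2*(9/2 - sqrt(5)/2)*conj(1) + 5*(0)*conj(1) + 5*(0)*conj(1)]
      = (1/20)[(12) + (4) + (sqrt(5) + 3) + (sqrt(5) + 9) + (3 - sqrt(5)) + (9 - sqrt(5)) + (0) + (0)] = 40/20 = 2
  <chi_rho, chi_2> = (1/20)[1*(12)*conj(1) + 1*(4)*conj(1) + 2*(sqrt(5)/2 + 3/2)*conj(1) + 2*(sqrt(5)/2 + 9/2)*conj(1) + 2*(3/2 - sqrt(5)/2)*conj(1) + 2*(9/2 - sqrt(5)/2)*conj(1) + 5*(0)*conj(-1) + 5*(0)*conj(-1)]
      = (1/20)[(12) + (4) + (sqrt(5) + 3) + (sqrt(5) + 9) + (3 - sqrt(5)) + (9 - sqrt(5)) + (0) + (0)] = 40/20 = 2
  <chi_rho, chi_3> = (1/20)[1*(12)*conj(1) + 1*(4)*conj(-1) + 2*(sqrt(5)/2 + 3/2)*conj(-1) + 2*(sqrt(5)/2 + 9/2)*conj(1) + 2*(3/2 - sqrt(5)/2)*conj(-1) + 2*(9/2 - sqrt(5)/2)*conj(1) + 5*(0)*conj(1) + 5*(0)*conj(-1)]
      = (1/20)[(12) + (-4) + (-3 - sqrt(5)) + (sqrt(5) + 9) + (-3 + sqrt(5)) + (9 - sqrt(5)) + (0) + (0)] = 20/20 = 1
  <chi_rho, chi_4> = (1/20)[1*(12)*conj(1) + 1*(4)*conj(-1) + 2*(sqrt(5)/2 + 3/2)*conj(-1) + 2*(sqrt(5)/2 + 9/2)*conj(1) + 2*(3/2 - sqrt(5)/2)*conj(-1) + 2*(9/2 - sqrt(5)/2)*conj(1) + 5*(0)*conj(-1) + 5*(0)*conj(1)]
      = (1/20)[(12) + (-4) + (-3 - sqrt(5)) + (sqrt(5) + 9) + (-3 + sqrt(5)) + (9 - sqrt(5)) + (0) + (0)] = 20/20 = 1
  <chi_rho, chi_5> = (1/20)[1*(12)*conj(2) + 1*(4)*conj(-2) + 2*(sqrt(5)/2 + 3/2)*conj(1/2 + sqrt(5)/2) + 2*(sqrt(5)/2 + 9/2)*conj(-1/2 + sqrt(5)/2) + 2*(3/2 - sqrt(5)/2)*conj(1/2 - sqrt(5)/2) + 2*(9/2 - sqrt(5)/2)*conj(-sqrt(5)/2 - 1/2) + 5*(0)*conj(0) + 5*(0)*conj(0)]
      = (1/20)[(24) + (-8) + (4 + 2*sqrt(5)) + (-2 + 4*sqrt(5)) + (4 - 2*sqrt(5)) + (-4*sqrt(5) - 2) + (0) + (0)] = 20/20 = 1
  <chi_rho, chi_6> = (1/20)[1*(12)*conj(2) + 1*(4)*conj(2) + 2*(sqrt(5)/2 + 3/2)*conj(-1/2 + sqrt(5)/2) + 2*(sqrt(5)/2 + 9/2)*conj(-sqrt(5)/2 - 1/2) + 2*(3/2 - sqrt(5)/2)*conj(-sqrt(5)/2 - 1/2) + 2*(9/2 - sqrt(5)/2)*conj(-1/2 + sqrt(5)/2) + 5*(0)*conj(0) + 5*(0)*conj(0)]
      = (1/20)[(24) + (8) + (1 + sqrt(5)) + (-5*sqrt(5) - 7) + (1 - sqrt(5)) + (-7 + 5*sqrt(5)) + (0) + (0)] = 20/20 = 1
  <chi_rho, chi_7> = (1/20)[1*(12)*conj(2) + 1*(4)*conj(-2) + 2*(sqrt(5)/2 + 3/2)*conj(1/2 - sqrt(5)/2) + 2*(sqrt(5)/2 + 9/2)*conj(-sqrt(5)/2 - 1/2) + 2*(3/2 - sqrt(5)/2)*conj(1/2 + sqrt(5)/2) + 2*(9/2 - sqrt(5)/2)*conj(-1/2 + sqrt(5)/2) + 5*(0)*conj(0) + 5*(0)*conj(0)]
      = (1/20)[(24) + (-8) + (-sqrt(5) - 1) + (-5*sqrt(5) - 7) + (-1 + sqrt(5)) + (-7 + 5*sqrt(5)) + (0) + (0)] = 0/20 = 0
  <chi_rho, chi_8> = (1/20)[1*(12)*conj(2) + 1*(4)*conj(2) + 2*(sqrt(5)/2 + 3/2)*conj(-sqrt(5)/2 - 1/2) + 2*(sqrt(5)/2 + 9/2)*conj(-1/2 + sqrt(5)/2) + 2*(3/2 - sqrt(5)/2)*conj(-1/2 + sqrt(5)/2) + 2*(9/2 - sqrt(5)/2)*conj(-sqrt(5)/2 - 1/2) + 5*(0)*conj(0) + 5*(0)*conj(0)]
      = (1/20)[(24) + (8) + (-2*sqrt(5) - 4) + (-2 + 4*sqrt(5)) + (-4 + 2*sqrt(5)) + (-4*sqrt(5) - 2) + (0) + (0)] = 20/20 = 1
Dimension check: dim(rho) = sum (mult * dim) = 2*1 + 2*1 + 1*1 + 1*1 + 1*2 + 1*2 + 0*2 + 1*2 = 12 = chi_rho(e) = 12.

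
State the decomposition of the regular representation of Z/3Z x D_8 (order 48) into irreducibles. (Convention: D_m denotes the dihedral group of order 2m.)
Each irreducible V_i of dimension d_i appears with multiplicity d_i, i.e. rho_reg = (direct sum over all irreducibles V_i) d_i V_i. The irreducible dimensions for Z/3Z x D_8 are 1, 1, 1, 1, 1, 1, 1, 1, 1, 1, 1, 1, 2, 2, 2, 2, 2, 2, 2, 2, 2: 12 irreducibles of dimension 1, each with multiplicity 1; 9 irreducibles of dimension 2, each with multiplicity 2. Total dimension 12*1*1 + 9*2*2 = 48 = |G|.

Reasoning: General theorem: in the regular representation of a finite group G, each irreducible appears with multiplicity equal to its dimension. Check: dim(rho_reg) = sum d_i^2 = 1 + 1 + 1 + 1 + 1 + 1 + 1 + 1 + 1 + 1 + 1 + 1 + 4 + 4 + 4 + 4 + 4 + 4 + 4 + 4 + 4 = 48 = |G|.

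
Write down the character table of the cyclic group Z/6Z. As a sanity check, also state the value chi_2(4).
Character table of Z/6Z (irreps indexed chi_0,...,chi_5 with chi_k(m) = zeta_6^(k*m), zeta_6 = exp(2*pi*i/6)):
  irrep \ class  {0} (size 1)  {1} (size 1)    {2} (size 1)    {3} (size 1)  {4} (size 1)    {5} (size 1)  
  chi_0          1             1               1               1             1               1             
  chi_1          1             exp(I*pi/3)     exp(2*I*pi/3)   -1            exp(-2*I*pi/3)  exp(-I*pi/3)  
  chi_2          1             exp(2*I*pi/3)   exp(-2*I*pi/3)  1             exp(2*I*pi/3)   exp(-2*I*pi/3)
  chi_3          1             -1              1               -1            1               -1            
  chi_4          1             exp(-2*I*pi/3)  exp(2*I*pi/3)   1             exp(-2*I*pi/3)  exp(2*I*pi/3) 
  chi_5          1             exp(-I*pi/3)    exp(-2*I*pi/3)  -1            exp(2*I*pi/3)   exp(I*pi/3)   

Spot check: chi_2(4) = zeta_6^(2*4) = zeta_6^8 = exp(2*I*pi/3).

Reasoning: Z/6Z is abelian, so all 6 irreducible complex representations are 1-dimensional. They are given by chi_k(m) = zeta_6^(k*m) for k = 0,...,5. Row orthogonality: sum_m chi_k(m) conj(chi_l(m)) = 6 * [k = l].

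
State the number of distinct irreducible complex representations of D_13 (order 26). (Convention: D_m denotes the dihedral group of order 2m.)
8

Working: The number of irreducible complex representations of a finite group equals its number of conjugacy classes. D_13 has 8 conjugacy classes ((n+3)/2 for n odd), so D_13 (order 26) has exactly 8 irreducible complex representations.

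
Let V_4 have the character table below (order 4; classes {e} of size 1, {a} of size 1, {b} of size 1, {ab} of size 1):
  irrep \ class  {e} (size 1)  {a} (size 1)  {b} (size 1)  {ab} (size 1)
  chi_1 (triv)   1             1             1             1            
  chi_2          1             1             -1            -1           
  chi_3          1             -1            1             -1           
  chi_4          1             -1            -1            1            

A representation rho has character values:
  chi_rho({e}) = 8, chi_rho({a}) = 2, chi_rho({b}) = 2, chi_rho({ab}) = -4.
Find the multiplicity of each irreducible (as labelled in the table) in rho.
Multiplicities: chi_1: 2, chi_2: 3, chi_3: 3, chi_4: 0.

Working: Use <chi_rho, chi> = (1/|G|) sum_C |C| * chi_rho(C) * conj(chi(C)) with |G| = 4 for each irreducible chi in the table:
  <chi_rho, chi_1> = (1/4)[1*(8)*conj(1) + 1*(2)*conj(1) + 1*(2)*conj(1) + 1*(-4)*conj(1)]
      = (1/4)[(8) + (2) + (2) + (-4)] = 8/4 = 2
  <chi_rho, chi_2> = (1/4)[1*(8)*conj(1) + 1*(2)*conj(1) + 1*(2)*conj(-1) + 1*(-4)*conj(-1)]
      = (1/4)[(8) + (2) + (-2) + (4)] = 12/4 = 3
  <chi_rho, chi_3> = (1/4)[1*(8)*conj(1) + 1*(2)*conj(-1) + 1*(2)*conj(1) + 1*(-4)*conj(-1)]
      = (1/4)[(8) + (-2) + (2) + (4)] = 12/4 = 3
  <chi_rho, chi_4> = (1/4)[1*(8)*conj(1) + 1*(2)*conj(-1) + 1*(2)*conj(-1) + 1*(-4)*conj(1)]
      = (1/4)[(8) + (-2) + (-2) + (-4)] = 0/4 = 0
Dimension check: dim(rho) = sum (mult * dim) = 2*1 + 3*1 + 3*1 + 0*1 = 8 = chi_rho(e) = 8.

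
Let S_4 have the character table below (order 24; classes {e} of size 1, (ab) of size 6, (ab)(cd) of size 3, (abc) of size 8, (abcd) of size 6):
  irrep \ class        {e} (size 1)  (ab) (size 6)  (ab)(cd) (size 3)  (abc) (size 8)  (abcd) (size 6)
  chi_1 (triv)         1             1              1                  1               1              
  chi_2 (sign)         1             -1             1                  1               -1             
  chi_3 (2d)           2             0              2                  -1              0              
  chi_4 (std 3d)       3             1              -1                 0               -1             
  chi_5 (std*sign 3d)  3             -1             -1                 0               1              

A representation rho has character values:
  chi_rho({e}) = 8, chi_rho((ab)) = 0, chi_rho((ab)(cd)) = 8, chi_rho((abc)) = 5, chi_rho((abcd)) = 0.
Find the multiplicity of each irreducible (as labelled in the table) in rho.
Multiplicities: chi_1: 3, chi_2: 3, chi_3: 1, chi_4: 0, chi_5: 0.

Working: Use <chi_rho, chi> = (1/|G|) sum_C |C| * chi_rho(C) * conj(chi(C)) with |G| = 24 for each irreducible chi in the table:
  <chi_rho, chi_1> = (1/24)[1*(8)*conj(1) + 6*(0)*conj(1) + 3*(8)*conj(1) + 8*(5)*conj(1) + 6*(0)*conj(1)]
      = (1/24)[(8) + (0) + (24) + (40) + (0)] = 72/24 = 3
  <chi_rho, chi_2> = (1/24)[1*(8)*conj(1) + 6*(0)*conj(-1) + 3*(8)*conj(1) + 8*(5)*conj(1) + 6*(0)*conj(-1)]
      = (1/24)[(8) + (0) + (24) + (40) + (0)] = 72/24 = 3
  <chi_rho, chi_3> = (1/24)[1*(8)*conj(2) + 6*(0)*conj(0) + 3*(8)*conj(2) + 8*(5)*conj(-1) + 6*(0)*conj(0)]
      = (1/24)[(16) + (0) + (48) + (-40) + (0)] = 24/24 = 1
  <chi_rho, chi_4> = (1/24)[1*(8)*conj(3) + 6*(0)*conj(1) + 3*(8)*conj(-1) + 8*(5)*conj(0) + 6*(0)*conj(-1)]
      = (1/24)[(24) + (0) + (-24) + (0) + (0)] = 0/24 = 0
  <chi_rho, chi_5> = (1/24)[1*(8)*conj(3) + 6*(0)*conj(-1) + 3*(8)*conj(-1) + 8*(5)*conj(0) + 6*(0)*conj(1)]
      = (1/24)[(24) + (0) + (-24) + (0) + (0)] = 0/24 = 0
Dimension check: dim(rho) = sum (mult * dim) = 3*1 + 3*1 + 1*2 + 0*3 + 0*3 = 8 = chi_rho(e) = 8.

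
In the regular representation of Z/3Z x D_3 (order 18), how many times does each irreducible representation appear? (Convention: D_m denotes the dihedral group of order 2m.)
Each irreducible V_i of dimension d_i appears with multiplicity d_i, i.e. rho_reg = (direct sum over all irreducibles V_i) d_i V_i. The irreducible dimensions for Z/3Z x D_3 are 1, 1, 1, 1, 1, 1, 2, 2, 2: 6 irreducibles of dimension 1, each with multiplicity 1; 3 irreducibles of dimension 2, each with multiplicity 2. Total dimension 6*1*1 + 3*2*2 = 18 = |G|.

Details: General theorem: in the regular representation of a finite group G, each irreducible appears with multiplicity equal to its dimension. Check: dim(rho_reg) = sum d_i^2 = 1 + 1 + 1 + 1 + 1 + 1 + 4 + 4 + 4 = 18 = |G|.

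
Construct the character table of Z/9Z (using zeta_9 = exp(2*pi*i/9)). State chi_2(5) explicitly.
Character table of Z/9Z (irreps indexed chi_0,...,chi_8 with chi_k(m) = zeta_9^(k*m), zeta_9 = exp(2*pi*i/9)):
  irrep \ class  {0} (size 1)  {1} (size 1)    {2} (size 1)    {3} (size 1)    {4} (size 1)    {5} (size 1)    {6} (size 1)    {7} (size 1)    {8} (size 1)  
  chi_0          1             1               1               1               1               1               1               1               1             
  chi_1          1             exp(2*I*pi/9)   exp(4*I*pi/9)   exp(2*I*pi/3)   exp(8*I*pi/9)   exp(-8*I*pi/9)  exp(-2*I*pi/3)  exp(-4*I*pi/9)  exp(-2*I*pi/9)
  chi_2          1             exp(4*I*pi/9)   exp(8*I*pi/9)   exp(-2*I*pi/3)  exp(-2*I*pi/9)  exp(2*I*pi/9)   exp(2*I*pi/3)   exp(-8*I*pi/9)  exp(-4*I*pi/9)
  chi_3          1             exp(2*I*pi/3)   exp(-2*I*pi/3)  1               exp(2*I*pi/3)   exp(-2*I*pi/3)  1               exp(2*I*pi/3)   exp(-2*I*pi/3)
  chi_4          1             exp(8*I*pi/9)   exp(-2*I*pi/9)  exp(2*I*pi/3)   exp(-4*I*pi/9)  exp(4*I*pi/9)   exp(-2*I*pi/3)  exp(2*I*pi/9)   exp(-8*I*pi/9)
  chi_5          1             exp(-8*I*pi/9)  exp(2*I*pi/9)   exp(-2*I*pi/3)  exp(4*I*pi/9)   exp(-4*I*pi/9)  exp(2*I*pi/3)   exp(-2*I*pi/9)  exp(8*I*pi/9) 
  chi_6          1             exp(-2*I*pi/3)  exp(2*I*pi/3)   1               exp(-2*I*pi/3)  exp(2*I*pi/3)   1               exp(-2*I*pi/3)  exp(2*I*pi/3) 
  chi_7          1             exp(-4*I*pi/9)  exp(-8*I*pi/9)  exp(2*I*pi/3)   exp(2*I*pi/9)   exp(-2*I*pi/9)  exp(-2*I*pi/3)  exp(8*I*pi/9)   exp(4*I*pi/9) 
  chi_8          1             exp(-2*I*pi/9)  exp(-4*I*pi/9)  exp(-2*I*pi/3)  exp(-8*I*pi/9)  exp(8*I*pi/9)   exp(2*I*pi/3)   exp(4*I*pi/9)   exp(2*I*pi/9) 

Spot check: chi_2(5) = zeta_9^(2*5) = zeta_9^10 = exp(2*I*pi/9).

Explanation: Z/9Z is abelian, so all 9 irreducible complex representations are 1-dimensional. They are given by chi_k(m) = zeta_9^(k*m) for k = 0,...,8. Row orthogonality: sum_m chi_k(m) conj(chi_l(m)) = 9 * [k = l].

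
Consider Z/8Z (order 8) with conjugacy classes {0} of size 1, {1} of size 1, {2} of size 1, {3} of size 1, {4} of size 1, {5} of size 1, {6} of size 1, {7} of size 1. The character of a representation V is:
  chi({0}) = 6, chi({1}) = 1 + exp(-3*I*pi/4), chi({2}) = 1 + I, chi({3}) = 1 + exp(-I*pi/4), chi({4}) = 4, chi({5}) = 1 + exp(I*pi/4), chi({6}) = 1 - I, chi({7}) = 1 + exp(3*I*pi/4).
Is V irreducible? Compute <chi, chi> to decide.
Not irreducible (reducible): <chi, chi> = 8 > 1.

Argument: <chi, chi> = (1/|G|) sum_C |C| * |chi(C)|^2 = (1/8)[1*|6|^2 + 1*|1 + exp(-3*I*pi/4)|^2 + 1*|1 + I|^2 + 1*|1 + exp(-I*pi/4)|^2 + 1*|4|^2 + 1*|1 + exp(I*pi/4)|^2 + 1*|1 - I|^2 + 1*|1 + exp(3*I*pi/4)|^2]
  = (1/8)[(36) + (2 + exp(-3*I*pi/4) + exp(3*I*pi/4)) + (2) + (2 + exp(-I*pi/4) + exp(I*pi/4)) + (16) + (2 + exp(-I*pi/4) + exp(I*pi/4)) + (2) + (2 + exp(-3*I*pi/4) + exp(3*I*pi/4))] = 64/8 = 8.
(Exp terms are combined using exp(i*s)*conj(exp(i*t)) = exp(i*(s-t)), and sums of them are collapsed using the identity that for every m > 1 the m distinct m-th roots of unity sum to 0, e.g. 1 + exp(2*I*pi/3) + exp(-2*I*pi/3) = 0.)
A character is irreducible iff <chi, chi> = 1, so this representation is reducible.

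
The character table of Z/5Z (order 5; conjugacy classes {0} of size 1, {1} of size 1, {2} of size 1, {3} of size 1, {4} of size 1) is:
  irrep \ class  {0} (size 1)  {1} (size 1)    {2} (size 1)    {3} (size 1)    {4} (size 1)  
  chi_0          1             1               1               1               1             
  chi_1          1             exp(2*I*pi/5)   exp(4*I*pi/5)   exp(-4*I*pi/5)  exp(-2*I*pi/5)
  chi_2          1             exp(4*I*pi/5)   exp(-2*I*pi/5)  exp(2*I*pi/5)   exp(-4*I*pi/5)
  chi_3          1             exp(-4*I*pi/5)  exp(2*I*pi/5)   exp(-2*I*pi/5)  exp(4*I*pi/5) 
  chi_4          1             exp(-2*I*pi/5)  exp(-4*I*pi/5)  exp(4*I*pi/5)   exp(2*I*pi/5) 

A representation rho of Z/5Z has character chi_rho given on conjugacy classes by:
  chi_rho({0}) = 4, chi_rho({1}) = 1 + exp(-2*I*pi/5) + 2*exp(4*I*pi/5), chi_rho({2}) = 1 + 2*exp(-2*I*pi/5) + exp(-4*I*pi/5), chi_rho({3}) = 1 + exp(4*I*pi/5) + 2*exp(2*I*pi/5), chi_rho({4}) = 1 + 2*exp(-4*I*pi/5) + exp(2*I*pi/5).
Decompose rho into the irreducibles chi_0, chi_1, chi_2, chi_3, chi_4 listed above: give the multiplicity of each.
Multiplicities: chi_0: 1, chi_1: 0, chi_2: 2, chi_3: 0, chi_4: 1.

Proof sketch: Use <chi_rho, chi> = (1/|G|) sum_C |C| * chi_rho(C) * conj(chi(C)) with |G| = 5 for each irreducible chi in the table:
  <chi_rho, chi_0> = (1/5)[1*(4)*conj(1) + 1*(1 + exp(-2*I*pi/5) + 2*exp(4*I*pi/5))*conj(1) + 1*(1 + 2*exp(-2*I*pi/5) + exp(-4*I*pi/5))*conj(1) + 1*(1 + exp(4*I*pi/5) + 2*exp(2*I*pi/5))*conj(1) + 1*(1 + 2*exp(-4*I*pi/5) + exp(2*I*pi/5))*conj(1)]
      = (1/5)[(4) + (1 + exp(-2*I*pi/5) + 2*exp(4*I*pi/5)) + (1 + 2*exp(-2*I*pi/5) + exp(-4*I*pi/5)) + (1 + exp(4*I*pi/5) + 2*exp(2*I*pi/5)) + (1 + 2*exp(-4*I*pi/5) + exp(2*I*pi/5))] = 5/5 = 1
  <chi_rho, chi_1> = (1/5)[1*(4)*conj(1) + 1*(1 + exp(-2*I*pi/5) + 2*exp(4*I*pi/5))*conj(exp(2*I*pi/5)) + 1*(1 + 2*exp(-2*I*pi/5) + exp(-4*I*pi/5))*conj(exp(4*I*pi/5)) + 1*(1 + exp(4*I*pi/5) + 2*exp(2*I*pi/5))*conj(exp(-4*I*pi/5)) + 1*(1 + 2*exp(-4*I*pi/5) + exp(2*I*pi/5))*conj(exp(-2*I*pi/5))]
      = (1/5)[(4) + (exp(-2*I*pi/5) + exp(-4*I*pi/5) + 2*exp(2*I*pi/5)) + (exp(-4*I*pi/5) + exp(2*I*pi/5) + 2*exp(4*I*pi/5)) + (2*exp(-4*I*pi/5) + exp(-2*I*pi/5) + exp(4*I*pi/5)) + (2*exp(-2*I*pi/5) + exp(4*I*pi/5) + exp(2*I*pi/5))] = 0/5 = 0
  <chi_rho, chi_2> = (1/5)[1*(4)*conj(1) + 1*(1 + exp(-2*I*pi/5) + 2*exp(4*I*pi/5))*conj(exp(4*I*pi/5)) + 1*(1 + 2*exp(-2*I*pi/5) + exp(-4*I*pi/5))*conj(exp(-2*I*pi/5)) + 1*(1 + exp(4*I*pi/5) + 2*exp(2*I*pi/5))*conj(exp(2*I*pi/5)) + 1*(1 + 2*exp(-4*I*pi/5) + exp(2*I*pi/5))*conj(exp(-4*I*pi/5))]
      = (1/5)[(4) + (2 + exp(-4*I*pi/5) + exp(4*I*pi/5)) + (2 + exp(-2*I*pi/5) + exp(2*I*pi/5)) + (2 + exp(-2*I*pi/5) + exp(2*I*pi/5)) + (2 + exp(-4*I*pi/5) + exp(4*I*pi/5))] = 10/5 = 2
  <chi_rho, chi_3> = (1/5)[1*(4)*conj(1) + 1*(1 + exp(-2*I*pi/5) + 2*exp(4*I*pi/5))*conj(exp(-4*I*pi/5)) + 1*(1 + 2*exp(-2*I*pi/5) + exp(-4*I*pi/5))*conj(exp(2*I*pi/5)) + 1*(1 + exp(4*I*pi/5) + 2*exp(2*I*pi/5))*conj(exp(-2*I*pi/5)) + 1*(1 + 2*exp(-4*I*pi/5) + exp(2*I*pi/5))*conj(exp(4*I*pi/5))]
      = (1/5)[(4) + (2*exp(-2*I*pi/5) + exp(4*I*pi/5) + exp(2*I*pi/5)) + (2*exp(-4*I*pi/5) + exp(-2*I*pi/5) + exp(4*I*pi/5)) + (exp(-4*I*pi/5) + exp(2*I*pi/5) + 2*exp(4*I*pi/5)) + (exp(-2*I*pi/5) + exp(-4*I*pi/5) + 2*exp(2*I*pi/5))] = 0/5 = 0
  <chi_rho, chi_4> = (1/5)[1*(4)*conj(1) + 1*(1 + exp(-2*I*pi/5) + 2*exp(4*I*pi/5))*conj(exp(-2*I*pi/5)) + 1*(1 + 2*exp(-2*I*pi/5) + exp(-4*I*pi/5))*conj(exp(-4*I*pi/5)) + 1*(1 + exp(4*I*pi/5) + 2*exp(2*I*pi/5))*conj(exp(4*I*pi/5)) + 1*(1 + 2*exp(-4*I*pi/5) + exp(2*I*pi/5))*conj(exp(2*I*pi/5))]
      = (1/5)[(4) + (1 + 2*exp(-4*I*pi/5) + exp(2*I*pi/5)) + (1 + exp(4*I*pi/5) + 2*exp(2*I*pi/5)) + (1 + 2*exp(-2*I*pi/5) + exp(-4*I*pi/5)) + (1 + exp(-2*I*pi/5) + 2*exp(4*I*pi/5))] = 5/5 = 1
(Exp terms are combined using exp(i*s)*conj(exp(i*t)) = exp(i*(s-t)), and sums of them are collapsed using the identity that for every m > 1 the m distinct m-th roots of unity sum to 0, e.g. 1 + exp(2*I*pi/3) + exp(-2*I*pi/3) = 0.)
Dimension check: dim(rho) = sum (mult * dim) = 1*1 + 0*1 + 2*1 + 0*1 + 1*1 = 4 = chi_rho(e) = 4.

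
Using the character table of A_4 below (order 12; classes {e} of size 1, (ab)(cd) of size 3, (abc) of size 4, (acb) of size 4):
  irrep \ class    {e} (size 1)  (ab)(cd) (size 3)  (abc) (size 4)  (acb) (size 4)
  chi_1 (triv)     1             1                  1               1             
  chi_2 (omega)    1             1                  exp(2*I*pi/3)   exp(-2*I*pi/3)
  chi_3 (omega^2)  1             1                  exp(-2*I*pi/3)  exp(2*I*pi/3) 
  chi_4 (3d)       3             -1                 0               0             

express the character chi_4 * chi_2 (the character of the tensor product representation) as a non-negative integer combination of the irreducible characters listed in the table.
chi_4 tensor chi_2 = chi_4 (all other irreducibles have multiplicity 0).

Justification: The character of a tensor product is the pointwise product (chi_4 * chi_2)(C) = chi_4(C) * chi_2(C):
  {e}: (3)*(1), (ab)(cd): (-1)*(1), (abc): (0)*(exp(2*I*pi/3)), (acb): (0)*(exp(-2*I*pi/3))
so (chi_4 * chi_2) takes values
  {e} -> 3, (ab)(cd) -> -1, (abc) -> 0, (acb) -> 0.
Now take the inner product of this character with each irreducible chi from the table, <chi_4*chi_2, chi> = (1/12) sum_C |C| (chi_4*chi_2)(C) conj(chi(C)):
  <chi_4*chi_2, chi_1> = (1/12)[1*(3)*conj(1) + 3*(-1)*conj(1) + 4*(0)*conj(1) + 4*(0)*conj(1)]
      = (1/12)[(3) + (-3) + (0) + (0)] = 0/12 = 0
  <chi_4*chi_2, chi_2> = (1/12)[1*(3)*conj(1) + 3*(-1)*conj(1) + 4*(0)*conj(exp(2*I*pi/3)) + 4*(0)*conj(exp(-2*I*pi/3))]
      = (1/12)[(3) + (-3) + (0) + (0)] = 0/12 = 0
  <chi_4*chi_2, chi_3> = (1/12)[1*(3)*conj(1) + 3*(-1)*conj(1) + 4*(0)*conj(exp(-2*I*pi/3)) + 4*(0)*conj(exp(2*I*pi/3))]
      = (1/12)[(3) + (-3) + (0) + (0)] = 0/12 = 0
  <chi_4*chi_2, chi_4> = (1/12)[1*(3)*conj(3) + 3*(-1)*conj(-1) + 4*(0)*conj(0) + 4*(0)*conj(0)]
      = (1/12)[(9) + (3) + (0) + (0)] = 12/12 = 1
(Exp terms are combined using exp(i*s)*conj(exp(i*t)) = exp(i*(s-t)), and sums of them are collapsed using the identity that for every m > 1 the m distinct m-th roots of unity sum to 0, e.g. 1 + exp(2*I*pi/3) + exp(-2*I*pi/3) = 0.)
Hence the multiplicities are chi_4: 1. Dimension check: dim(chi_4)*dim(chi_2) = 3*1 = 3 and sum (mult * dim) = 1*3 = 3.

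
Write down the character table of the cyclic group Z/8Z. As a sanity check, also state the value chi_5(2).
Character table of Z/8Z (irreps indexed chi_0,...,chi_7 with chi_k(m) = zeta_8^(k*m), zeta_8 = exp(2*pi*i/8)):
  irrep \ class  {0} (size 1)  {1} (size 1)    {2} (size 1)  {3} (size 1)    {4} (size 1)  {5} (size 1)    {6} (size 1)  {7} (size 1)  
  chi_0          1             1               1             1               1             1               1             1             
  chi_1          1             exp(I*pi/4)     I             exp(3*I*pi/4)   -1            exp(-3*I*pi/4)  -I            exp(-I*pi/4)  
  chi_2          1             I               -1            -I              1             I               -1            -I            
  chi_3          1             exp(3*I*pi/4)   -I            exp(I*pi/4)     -1            exp(-I*pi/4)    I             exp(-3*I*pi/4)
  chi_4          1             -1              1             -1              1             -1              1             -1            
  chi_5          1             exp(-3*I*pi/4)  I             exp(-I*pi/4)    -1            exp(I*pi/4)     -I            exp(3*I*pi/4) 
  chi_6          1             -I              -1            I               1             -I              -1            I             
  chi_7          1             exp(-I*pi/4)    -I            exp(-3*I*pi/4)  -1            exp(3*I*pi/4)   I             exp(I*pi/4)   

Spot check: chi_5(2) = zeta_8^(5*2) = zeta_8^10 = I.

Z/8Z is abelian, so all 8 irreducible complex representations are 1-dimensional. They are given by chi_k(m) = zeta_8^(k*m) for k = 0,...,7. Row orthogonality: sum_m chi_k(m) conj(chi_l(m)) = 8 * [k = l].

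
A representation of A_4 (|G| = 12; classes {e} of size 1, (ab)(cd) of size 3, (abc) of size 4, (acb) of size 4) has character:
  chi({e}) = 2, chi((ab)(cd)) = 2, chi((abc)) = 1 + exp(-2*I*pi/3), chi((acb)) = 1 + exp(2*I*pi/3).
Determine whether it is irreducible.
Not irreducible (reducible): <chi, chi> = 2 > 1.

Justification: <chi, chi> = (1/|G|) sum_C |C| * |chi(C)|^2 = (1/12)[1*|2|^2 + 3*|2|^2 + 4*|1 + exp(-2*I*pi/3)|^2 + 4*|1 + exp(2*I*pi/3)|^2]
  = (1/12)[(4) + (12) + (4) + (4)] = 24/12 = 2.
(Exp terms are combined using exp(i*s)*conj(exp(i*t)) = exp(i*(s-t)), and sums of them are collapsed using the identity that for every m > 1 the m distinct m-th roots of unity sum to 0, e.g. 1 + exp(2*I*pi/3) + exp(-2*I*pi/3) = 0.)
A character is irreducible iff <chi, chi> = 1, so this representation is reducible.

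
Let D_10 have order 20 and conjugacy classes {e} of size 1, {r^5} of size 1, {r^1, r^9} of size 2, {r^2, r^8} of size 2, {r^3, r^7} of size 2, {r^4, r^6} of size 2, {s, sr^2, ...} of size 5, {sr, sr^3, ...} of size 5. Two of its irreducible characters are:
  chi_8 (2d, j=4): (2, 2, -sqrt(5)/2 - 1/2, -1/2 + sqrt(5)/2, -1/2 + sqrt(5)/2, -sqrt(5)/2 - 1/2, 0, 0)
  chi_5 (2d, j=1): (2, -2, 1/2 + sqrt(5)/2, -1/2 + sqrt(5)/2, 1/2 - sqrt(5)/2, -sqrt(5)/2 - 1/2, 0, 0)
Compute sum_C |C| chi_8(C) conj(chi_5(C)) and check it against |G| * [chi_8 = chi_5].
Sum = 0; so <chi_8, chi_5> = 0 (distinct irreducibles are orthogonal).

Working: Compute term by term over conjugacy classes (|C| * chi_8(C) * conj(chi_5(C))):
  1*(2)*conj(2) + 1*(2)*conj(-2) + 2*(-sqrt(5)/2 - 1/2)*conj(1/2 + sqrt(5)/2) + 2*(-1/2 + sqrt(5)/2)*conj(-1/2 + sqrt(5)/2) + 2*(-1/2 + sqrt(5)/2)*conj(1/2 - sqrt(5)/2) + 2*(-sqrt(5)/2 - 1/2)*conj(-sqrt(5)/2 - 1/2) + 5*(0)*conj(0) + 5*(0)*conj(0)
  = (4) + (-4) + (-3 - sqrt(5)) + (3 - sqrt(5)) + (-3 + sqrt(5)) + (sqrt(5) + 3) + (0) + (0)
  = 0.
Dividing by |G| = 20 gives 0/20 = 0, matching the row-orthogonality relation <chi_8, chi_5> = [chi_8 = chi_5].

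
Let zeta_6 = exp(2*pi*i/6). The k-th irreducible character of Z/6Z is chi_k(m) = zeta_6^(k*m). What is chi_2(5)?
chi_2(5) = zeta_6^10 = exp(-2*I*pi/3)

Proof sketch: chi_2(5) = zeta_6^(2*5) = zeta_6^10. Since zeta_6^6 = 1, this equals zeta_6^4 = exp(2*pi*i*4/6) = exp(-2*I*pi/3).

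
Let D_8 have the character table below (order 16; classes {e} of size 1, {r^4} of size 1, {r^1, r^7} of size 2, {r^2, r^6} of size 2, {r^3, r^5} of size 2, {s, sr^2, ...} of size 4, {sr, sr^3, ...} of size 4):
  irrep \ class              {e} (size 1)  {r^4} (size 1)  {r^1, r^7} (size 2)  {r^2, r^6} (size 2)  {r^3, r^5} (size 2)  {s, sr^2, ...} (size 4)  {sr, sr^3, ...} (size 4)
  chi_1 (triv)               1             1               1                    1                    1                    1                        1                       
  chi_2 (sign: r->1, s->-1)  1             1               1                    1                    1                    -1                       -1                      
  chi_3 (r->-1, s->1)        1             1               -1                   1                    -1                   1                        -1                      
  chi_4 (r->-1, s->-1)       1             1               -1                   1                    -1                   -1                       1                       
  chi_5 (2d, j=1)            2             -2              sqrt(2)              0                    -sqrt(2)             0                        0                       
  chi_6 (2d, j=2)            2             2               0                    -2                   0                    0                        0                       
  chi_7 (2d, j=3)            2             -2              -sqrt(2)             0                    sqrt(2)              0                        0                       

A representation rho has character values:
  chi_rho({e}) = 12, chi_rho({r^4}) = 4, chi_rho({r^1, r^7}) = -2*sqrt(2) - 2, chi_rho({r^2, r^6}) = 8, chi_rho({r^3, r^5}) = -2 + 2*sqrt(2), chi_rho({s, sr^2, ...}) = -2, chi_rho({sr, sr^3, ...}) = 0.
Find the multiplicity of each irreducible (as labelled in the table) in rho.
Multiplicities: chi_1: 1, chi_2: 2, chi_3: 2, chi_4: 3, chi_5: 0, chi_6: 0, chi_7: 2.

Details: Use <chi_rho, chi> = (1/|G|) sum_C |C| * chi_rho(C) * conj(chi(C)) with |G| = 16 for each irreducible chi in the table:
  <chi_rho, chi_1> = (1/16)[1*(12)*conj(1) + 1*(4)*conj(1) + 2*(-2*sqrt(2) - 2)*conj(1) + 2*(8)*conj(1) + 2*(-2 + 2*sqrt(2))*conj(1) + 4*(-2)*conj(1) + 4*(0)*conj(1)]
      = (1/16)[(12) + (4) + (-4*sqrt(2) - 4) + (16) + (-4 + 4*sqrt(2)) + (-8) + (0)] = 16/16 = 1
  <chi_rho, chi_2> = (1/16)[1*(12)*conj(1) + 1*(4)*conj(1) + 2*(-2*sqrt(2) - 2)*conj(1) + 2*(8)*conj(1) + 2*(-2 + 2*sqrt(2))*conj(1) + 4*(-2)*conj(-1) + 4*(0)*conj(-1)]
      = (1/16)[(12) + (4) + (-4*sqrt(2) - 4) + (16) + (-4 + 4*sqrt(2)) + (8) + (0)] = 32/16 = 2
  <chi_rho, chi_3> = (1/16)[1*(12)*conj(1) + 1*(4)*conj(1) + 2*(-2*sqrt(2) - 2)*conj(-1) + 2*(8)*conj(1) + 2*(-2 + 2*sqrt(2))*conj(-1) + 4*(-2)*conj(1) + 4*(0)*conj(-1)]
      = (1/16)[(12) + (4) + (4 + 4*sqrt(2)) + (16) + (4 - 4*sqrt(2)) + (-8) + (0)] = 32/16 = 2
  <chi_rho, chi_4> = (1/16)[1*(12)*conj(1) + 1*(4)*conj(1) + 2*(-2*sqrt(2) - 2)*conj(-1) + 2*(8)*conj(1) + 2*(-2 + 2*sqrt(2))*conj(-1) + 4*(-2)*conj(-1) + 4*(0)*conj(1)]
      = (1/16)[(12) + (4) + (4 + 4*sqrt(2)) + (16) + (4 - 4*sqrt(2)) + (8) + (0)] = 48/16 = 3
  <chi_rho, chi_5> = (1/16)[1*(12)*conj(2) + 1*(4)*conj(-2) + 2*(-2*sqrt(2) - 2)*conj(sqrt(2)) + 2*(8)*conj(0) + 2*(-2 + 2*sqrt(2))*conj(-sqrt(2)) + 4*(-2)*conj(0) + 4*(0)*conj(0)]
      = (1/16)[(24) + (-8) + (-8 - 4*sqrt(2)) + (0) + (-8 + 4*sqrt(2)) + (0) + (0)] = 0/16 = 0
  <chi_rho, chi_6> = (1/16)[1*(12)*conj(2) + 1*(4)*conj(2) + 2*(-2*sqrt(2) - 2)*conj(0) + 2*(8)*conj(-2) + 2*(-2 + 2*sqrt(2))*conj(0) + 4*(-2)*conj(0) + 4*(0)*conj(0)]
      = (1/16)[(24) + (8) + (0) + (-32) + (0) + (0) + (0)] = 0/16 = 0
  <chi_rho, chi_7> = (1/16)[1*(12)*conj(2) + 1*(4)*conj(-2) + 2*(-2*sqrt(2) - 2)*conj(-sqrt(2)) + 2*(8)*conj(0) + 2*(-2 + 2*sqrt(2))*conj(sqrt(2)) + 4*(-2)*conj(0) + 4*(0)*conj(0)]
      = (1/16)[(24) + (-8) + (4*sqrt(2) + 8) + (0) + (8 - 4*sqrt(2)) + (0) + (0)] = 32/16 = 2
Dimension check: dim(rho) = sum (mult * dim) = 1*1 + 2*1 + 2*1 + 3*1 + 0*2 + 0*2 + 2*2 = 12 = chi_rho(e) = 12.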